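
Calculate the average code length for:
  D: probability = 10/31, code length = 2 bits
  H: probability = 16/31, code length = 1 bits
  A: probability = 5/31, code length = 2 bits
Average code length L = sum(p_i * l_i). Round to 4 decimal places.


Weighted contributions p_i * l_i:
  D: (10/31) * 2 = 20/31
  H: (16/31) * 1 = 16/31
  A: (5/31) * 2 = 10/31
Sum = (20 + 16 + 10)/31 = 46/31

L = 46/31 = 1.4839 bits/symbol


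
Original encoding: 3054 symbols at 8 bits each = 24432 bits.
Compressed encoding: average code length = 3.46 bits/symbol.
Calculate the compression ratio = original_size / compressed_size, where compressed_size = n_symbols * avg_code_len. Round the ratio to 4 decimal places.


original_size = n_symbols * orig_bits = 3054 * 8 = 24432 bits
compressed_size = n_symbols * avg_code_len = 3054 * 3.46 = 10566.84 bits
ratio = original_size / compressed_size = 24432 / 10566.84 = 2.3121

Compression ratio = 2.3121


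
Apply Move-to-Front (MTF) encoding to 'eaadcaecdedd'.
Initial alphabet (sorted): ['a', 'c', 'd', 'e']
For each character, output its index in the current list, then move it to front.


MTF encoding:
'e': index 3 in ['a', 'c', 'd', 'e'] -> ['e', 'a', 'c', 'd']
'a': index 1 in ['e', 'a', 'c', 'd'] -> ['a', 'e', 'c', 'd']
'a': index 0 in ['a', 'e', 'c', 'd'] -> ['a', 'e', 'c', 'd']
'd': index 3 in ['a', 'e', 'c', 'd'] -> ['d', 'a', 'e', 'c']
'c': index 3 in ['d', 'a', 'e', 'c'] -> ['c', 'd', 'a', 'e']
'a': index 2 in ['c', 'd', 'a', 'e'] -> ['a', 'c', 'd', 'e']
'e': index 3 in ['a', 'c', 'd', 'e'] -> ['e', 'a', 'c', 'd']
'c': index 2 in ['e', 'a', 'c', 'd'] -> ['c', 'e', 'a', 'd']
'd': index 3 in ['c', 'e', 'a', 'd'] -> ['d', 'c', 'e', 'a']
'e': index 2 in ['d', 'c', 'e', 'a'] -> ['e', 'd', 'c', 'a']
'd': index 1 in ['e', 'd', 'c', 'a'] -> ['d', 'e', 'c', 'a']
'd': index 0 in ['d', 'e', 'c', 'a'] -> ['d', 'e', 'c', 'a']


Output: [3, 1, 0, 3, 3, 2, 3, 2, 3, 2, 1, 0]


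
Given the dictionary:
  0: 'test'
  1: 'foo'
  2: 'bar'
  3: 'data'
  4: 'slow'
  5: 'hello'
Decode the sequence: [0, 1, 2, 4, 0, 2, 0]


Look up each index in the dictionary:
  0 -> 'test'
  1 -> 'foo'
  2 -> 'bar'
  4 -> 'slow'
  0 -> 'test'
  2 -> 'bar'
  0 -> 'test'

Decoded: "test foo bar slow test bar test"


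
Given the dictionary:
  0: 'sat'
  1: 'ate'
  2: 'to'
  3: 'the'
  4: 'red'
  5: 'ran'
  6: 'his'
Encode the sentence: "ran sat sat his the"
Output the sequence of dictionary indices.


Look up each word in the dictionary:
  'ran' -> 5
  'sat' -> 0
  'sat' -> 0
  'his' -> 6
  'the' -> 3

Encoded: [5, 0, 0, 6, 3]


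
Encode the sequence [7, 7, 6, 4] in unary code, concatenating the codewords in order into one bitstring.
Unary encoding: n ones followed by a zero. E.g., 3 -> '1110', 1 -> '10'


Encode each number as n ones followed by a terminating 0:
  7 -> 11111110 (8 bits)
  7 -> 11111110 (8 bits)
  6 -> 1111110 (7 bits)
  4 -> 11110 (5 bits)
Total length = 8 + 8 + 7 + 5 = 28 bits.

Unary([7, 7, 6, 4]) = 1111111011111110111111011110 (28 bits)


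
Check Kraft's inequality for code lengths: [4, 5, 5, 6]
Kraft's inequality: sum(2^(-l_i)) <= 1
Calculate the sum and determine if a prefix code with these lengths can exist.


Sum = 2^(-4) + 2^(-5) + 2^(-5) + 2^(-6)
    = 0.0625 + 0.03125 + 0.03125 + 0.015625
    = 9/64 = 0.140625
Since 0.140625 <= 1, Kraft's inequality IS satisfied.
A prefix code with these lengths CAN exist.

Kraft sum = 0.140625. Satisfied.


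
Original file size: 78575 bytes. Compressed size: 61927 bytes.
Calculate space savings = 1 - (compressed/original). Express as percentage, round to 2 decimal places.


ratio = compressed/original = 61927/78575 = 0.788126
savings = 1 - ratio = 1 - 0.788126 = 0.211874
as a percentage: 0.211874 * 100 = 21.19%

Space savings = 1 - 61927/78575 = 21.19%


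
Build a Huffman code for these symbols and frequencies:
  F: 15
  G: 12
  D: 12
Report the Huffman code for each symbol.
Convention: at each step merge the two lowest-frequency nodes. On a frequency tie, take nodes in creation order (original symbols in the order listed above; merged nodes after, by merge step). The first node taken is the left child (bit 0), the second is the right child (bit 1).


Huffman tree construction:
Step 1: Merge G(12) + D(12) = 24
Step 2: Merge F(15) + (G+D)(24) = 39
Read each symbol's code off the tree from the root (left child = 0, right child = 1).

Codes:
  F: 0 (length 1)
  G: 10 (length 2)
  D: 11 (length 2)
Average code length: 63/39 = 1.6154 bits/symbol


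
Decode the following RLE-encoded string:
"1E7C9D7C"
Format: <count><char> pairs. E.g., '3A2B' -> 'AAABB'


Expanding each <count><char> pair:
  1E -> 'E'
  7C -> 'CCCCCCC'
  9D -> 'DDDDDDDDD'
  7C -> 'CCCCCCC'

Decoded = ECCCCCCCDDDDDDDDDCCCCCCC


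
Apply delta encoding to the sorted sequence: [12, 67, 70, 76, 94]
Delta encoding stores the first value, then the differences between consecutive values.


First value: 12
Deltas:
  67 - 12 = 55
  70 - 67 = 3
  76 - 70 = 6
  94 - 76 = 18


Delta encoded: [12, 55, 3, 6, 18]


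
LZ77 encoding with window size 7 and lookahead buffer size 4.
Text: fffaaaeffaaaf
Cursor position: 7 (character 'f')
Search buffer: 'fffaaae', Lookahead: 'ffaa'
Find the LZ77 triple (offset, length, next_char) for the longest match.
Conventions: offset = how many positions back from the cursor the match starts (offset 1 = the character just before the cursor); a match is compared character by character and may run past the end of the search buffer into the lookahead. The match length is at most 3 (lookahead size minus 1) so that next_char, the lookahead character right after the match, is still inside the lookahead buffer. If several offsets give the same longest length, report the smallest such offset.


Try each offset into the search buffer:
  offset=1 (pos 6, char 'e'): match length 0
  offset=2 (pos 5, char 'a'): match length 0
  offset=3 (pos 4, char 'a'): match length 0
  offset=4 (pos 3, char 'a'): match length 0
  offset=5 (pos 2, char 'f'): match length 1
  offset=6 (pos 1, char 'f'): match length 3
  offset=7 (pos 0, char 'f'): match length 2
Longest match has length 3 at offset 6.
next_char = character at position 7 + 3 = 10 -> 'a'

Best match: offset=6, length=3 (matching 'ffa' starting at position 1)
LZ77 triple: (6, 3, 'a')


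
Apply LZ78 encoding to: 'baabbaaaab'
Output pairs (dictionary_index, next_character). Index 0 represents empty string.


LZ78 encoding steps:
Dictionary: {0: ''}
Step 1: w='' (idx 0), next='b' -> output (0, 'b'), add 'b' as idx 1
Step 2: w='' (idx 0), next='a' -> output (0, 'a'), add 'a' as idx 2
Step 3: w='a' (idx 2), next='b' -> output (2, 'b'), add 'ab' as idx 3
Step 4: w='b' (idx 1), next='a' -> output (1, 'a'), add 'ba' as idx 4
Step 5: w='a' (idx 2), next='a' -> output (2, 'a'), add 'aa' as idx 5
Step 6: w='ab' (idx 3), end of input -> output (3, '')


Encoded: [(0, 'b'), (0, 'a'), (2, 'b'), (1, 'a'), (2, 'a'), (3, '')]


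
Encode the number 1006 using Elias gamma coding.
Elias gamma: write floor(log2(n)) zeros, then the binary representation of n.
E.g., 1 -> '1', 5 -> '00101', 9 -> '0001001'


num_bits = floor(log2(1006)) + 1 = 10
leading_zeros = num_bits - 1 = 9
binary(1006) = 1111101110

Elias gamma(1006) = '000000000' + '1111101110' = 0000000001111101110 (19 bits)


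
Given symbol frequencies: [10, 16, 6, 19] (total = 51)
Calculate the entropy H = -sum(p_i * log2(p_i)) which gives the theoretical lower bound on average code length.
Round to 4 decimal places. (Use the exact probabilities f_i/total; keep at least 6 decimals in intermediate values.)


Per-symbol terms -p_i * log2(p_i) with p_i = f_i/51:
  p = 10/51 = 0.196078: log2(p) = -2.350497, -p*log2(p) = 0.460882
  p = 16/51 = 0.313725: log2(p) = -1.672425, -p*log2(p) = 0.524682
  p = 6/51 = 0.117647: log2(p) = -3.087463, -p*log2(p) = 0.363231
  p = 19/51 = 0.372549: log2(p) = -1.424498, -p*log2(p) = 0.530695
H = 0.460882 + 0.524682 + 0.363231 + 0.530695 = 1.879490

H = 1.8795 bits/symbol


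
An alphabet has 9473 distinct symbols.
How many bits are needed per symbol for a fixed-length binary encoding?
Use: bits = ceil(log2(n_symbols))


log2(9473) = 13.2096
Bracket: 2^13 = 8192 < 9473 <= 2^14 = 16384
So ceil(log2(9473)) = 14

bits = ceil(log2(9473)) = ceil(13.2096) = 14 bits


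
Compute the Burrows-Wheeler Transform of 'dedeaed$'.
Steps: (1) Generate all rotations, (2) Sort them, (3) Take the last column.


Rotations (sorted):
  0: $dedeaed -> last char: d
  1: aed$dede -> last char: e
  2: d$dedeae -> last char: e
  3: deaed$de -> last char: e
  4: dedeaed$ -> last char: $
  5: eaed$ded -> last char: d
  6: ed$dedea -> last char: a
  7: edeaed$d -> last char: d


BWT = deee$dad


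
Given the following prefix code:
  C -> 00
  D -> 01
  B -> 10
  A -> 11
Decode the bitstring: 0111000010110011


Decoding step by step:
Bits 01 -> D
Bits 11 -> A
Bits 00 -> C
Bits 00 -> C
Bits 10 -> B
Bits 11 -> A
Bits 00 -> C
Bits 11 -> A


Decoded message: DACCBACA


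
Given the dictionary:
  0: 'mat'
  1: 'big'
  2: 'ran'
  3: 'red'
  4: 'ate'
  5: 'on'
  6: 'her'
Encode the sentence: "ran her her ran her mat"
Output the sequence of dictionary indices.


Look up each word in the dictionary:
  'ran' -> 2
  'her' -> 6
  'her' -> 6
  'ran' -> 2
  'her' -> 6
  'mat' -> 0

Encoded: [2, 6, 6, 2, 6, 0]


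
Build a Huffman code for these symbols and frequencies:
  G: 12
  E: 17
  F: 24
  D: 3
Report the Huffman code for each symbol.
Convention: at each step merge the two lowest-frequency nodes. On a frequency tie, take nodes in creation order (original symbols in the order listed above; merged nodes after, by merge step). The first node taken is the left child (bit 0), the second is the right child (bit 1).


Huffman tree construction:
Step 1: Merge D(3) + G(12) = 15
Step 2: Merge (D+G)(15) + E(17) = 32
Step 3: Merge F(24) + ((D+G)+E)(32) = 56
Read each symbol's code off the tree from the root (left child = 0, right child = 1).

Codes:
  G: 101 (length 3)
  E: 11 (length 2)
  F: 0 (length 1)
  D: 100 (length 3)
Average code length: 103/56 = 1.8393 bits/symbol


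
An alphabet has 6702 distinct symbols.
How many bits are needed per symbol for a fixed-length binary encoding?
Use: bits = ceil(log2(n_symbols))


log2(6702) = 12.7104
Bracket: 2^12 = 4096 < 6702 <= 2^13 = 8192
So ceil(log2(6702)) = 13

bits = ceil(log2(6702)) = ceil(12.7104) = 13 bits


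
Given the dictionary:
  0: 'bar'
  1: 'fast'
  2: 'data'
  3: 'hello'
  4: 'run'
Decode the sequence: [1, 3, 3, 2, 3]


Look up each index in the dictionary:
  1 -> 'fast'
  3 -> 'hello'
  3 -> 'hello'
  2 -> 'data'
  3 -> 'hello'

Decoded: "fast hello hello data hello"


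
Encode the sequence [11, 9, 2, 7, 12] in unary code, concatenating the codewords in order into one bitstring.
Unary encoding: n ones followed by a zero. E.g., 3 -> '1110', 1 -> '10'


Encode each number as n ones followed by a terminating 0:
  11 -> 111111111110 (12 bits)
  9 -> 1111111110 (10 bits)
  2 -> 110 (3 bits)
  7 -> 11111110 (8 bits)
  12 -> 1111111111110 (13 bits)
Total length = 12 + 10 + 3 + 8 + 13 = 46 bits.

Unary([11, 9, 2, 7, 12]) = 1111111111101111111110110111111101111111111110 (46 bits)


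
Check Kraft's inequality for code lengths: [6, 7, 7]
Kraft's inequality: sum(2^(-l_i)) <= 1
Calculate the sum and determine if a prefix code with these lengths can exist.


Sum = 2^(-6) + 2^(-7) + 2^(-7)
    = 0.015625 + 0.0078125 + 0.0078125
    = 4/128 = 0.03125
Since 0.03125 <= 1, Kraft's inequality IS satisfied.
A prefix code with these lengths CAN exist.

Kraft sum = 0.03125. Satisfied.


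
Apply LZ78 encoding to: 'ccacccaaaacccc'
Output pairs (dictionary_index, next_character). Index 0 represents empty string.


LZ78 encoding steps:
Dictionary: {0: ''}
Step 1: w='' (idx 0), next='c' -> output (0, 'c'), add 'c' as idx 1
Step 2: w='c' (idx 1), next='a' -> output (1, 'a'), add 'ca' as idx 2
Step 3: w='c' (idx 1), next='c' -> output (1, 'c'), add 'cc' as idx 3
Step 4: w='ca' (idx 2), next='a' -> output (2, 'a'), add 'caa' as idx 4
Step 5: w='' (idx 0), next='a' -> output (0, 'a'), add 'a' as idx 5
Step 6: w='a' (idx 5), next='c' -> output (5, 'c'), add 'ac' as idx 6
Step 7: w='cc' (idx 3), next='c' -> output (3, 'c'), add 'ccc' as idx 7


Encoded: [(0, 'c'), (1, 'a'), (1, 'c'), (2, 'a'), (0, 'a'), (5, 'c'), (3, 'c')]


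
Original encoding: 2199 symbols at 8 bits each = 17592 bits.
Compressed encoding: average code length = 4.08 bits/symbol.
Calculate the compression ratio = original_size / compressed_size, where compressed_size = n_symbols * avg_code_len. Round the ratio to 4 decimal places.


original_size = n_symbols * orig_bits = 2199 * 8 = 17592 bits
compressed_size = n_symbols * avg_code_len = 2199 * 4.08 = 8971.92 bits
ratio = original_size / compressed_size = 17592 / 8971.92 = 1.9608

Compression ratio = 1.9608


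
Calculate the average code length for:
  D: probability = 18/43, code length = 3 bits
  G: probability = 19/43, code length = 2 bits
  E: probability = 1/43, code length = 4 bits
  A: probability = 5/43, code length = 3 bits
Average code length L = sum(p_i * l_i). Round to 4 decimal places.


Weighted contributions p_i * l_i:
  D: (18/43) * 3 = 54/43
  G: (19/43) * 2 = 38/43
  E: (1/43) * 4 = 4/43
  A: (5/43) * 3 = 15/43
Sum = (54 + 38 + 4 + 15)/43 = 111/43

L = 111/43 = 2.5814 bits/symbol


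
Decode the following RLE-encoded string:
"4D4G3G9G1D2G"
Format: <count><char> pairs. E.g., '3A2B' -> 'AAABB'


Expanding each <count><char> pair:
  4D -> 'DDDD'
  4G -> 'GGGG'
  3G -> 'GGG'
  9G -> 'GGGGGGGGG'
  1D -> 'D'
  2G -> 'GG'

Decoded = DDDDGGGGGGGGGGGGGGGGDGG


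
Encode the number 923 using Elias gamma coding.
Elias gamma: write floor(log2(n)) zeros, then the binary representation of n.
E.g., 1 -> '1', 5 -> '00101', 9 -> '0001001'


num_bits = floor(log2(923)) + 1 = 10
leading_zeros = num_bits - 1 = 9
binary(923) = 1110011011

Elias gamma(923) = '000000000' + '1110011011' = 0000000001110011011 (19 bits)


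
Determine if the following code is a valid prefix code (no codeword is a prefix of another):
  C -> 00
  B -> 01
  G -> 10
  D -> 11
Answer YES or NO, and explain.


Checking each pair (does one codeword prefix another?):
  C='00' vs B='01': no prefix
  C='00' vs G='10': no prefix
  C='00' vs D='11': no prefix
  B='01' vs C='00': no prefix
  B='01' vs G='10': no prefix
  B='01' vs D='11': no prefix
  G='10' vs C='00': no prefix
  G='10' vs B='01': no prefix
  G='10' vs D='11': no prefix
  D='11' vs C='00': no prefix
  D='11' vs B='01': no prefix
  D='11' vs G='10': no prefix
No violation found over all pairs.

YES -- this is a valid prefix code. No codeword is a prefix of any other codeword.


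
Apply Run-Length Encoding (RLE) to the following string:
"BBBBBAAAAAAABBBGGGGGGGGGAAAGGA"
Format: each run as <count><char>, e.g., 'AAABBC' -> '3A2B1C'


Scanning runs left to right:
  i=0: run of 'B' x 5 -> '5B'
  i=5: run of 'A' x 7 -> '7A'
  i=12: run of 'B' x 3 -> '3B'
  i=15: run of 'G' x 9 -> '9G'
  i=24: run of 'A' x 3 -> '3A'
  i=27: run of 'G' x 2 -> '2G'
  i=29: run of 'A' x 1 -> '1A'

RLE = 5B7A3B9G3A2G1A


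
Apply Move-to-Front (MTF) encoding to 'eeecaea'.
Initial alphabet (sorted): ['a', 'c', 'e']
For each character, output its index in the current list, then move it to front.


MTF encoding:
'e': index 2 in ['a', 'c', 'e'] -> ['e', 'a', 'c']
'e': index 0 in ['e', 'a', 'c'] -> ['e', 'a', 'c']
'e': index 0 in ['e', 'a', 'c'] -> ['e', 'a', 'c']
'c': index 2 in ['e', 'a', 'c'] -> ['c', 'e', 'a']
'a': index 2 in ['c', 'e', 'a'] -> ['a', 'c', 'e']
'e': index 2 in ['a', 'c', 'e'] -> ['e', 'a', 'c']
'a': index 1 in ['e', 'a', 'c'] -> ['a', 'e', 'c']


Output: [2, 0, 0, 2, 2, 2, 1]


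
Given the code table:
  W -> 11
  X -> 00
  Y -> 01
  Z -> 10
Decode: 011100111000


Decoding:
01 -> Y
11 -> W
00 -> X
11 -> W
10 -> Z
00 -> X


Result: YWXWZX


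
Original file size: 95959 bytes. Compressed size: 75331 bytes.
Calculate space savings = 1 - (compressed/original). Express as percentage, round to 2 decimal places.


ratio = compressed/original = 75331/95959 = 0.785033
savings = 1 - ratio = 1 - 0.785033 = 0.214967
as a percentage: 0.214967 * 100 = 21.5%

Space savings = 1 - 75331/95959 = 21.5%


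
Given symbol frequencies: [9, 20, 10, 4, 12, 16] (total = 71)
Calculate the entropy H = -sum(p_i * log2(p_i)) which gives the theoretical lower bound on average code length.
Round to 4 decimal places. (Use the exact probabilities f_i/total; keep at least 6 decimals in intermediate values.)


Per-symbol terms -p_i * log2(p_i) with p_i = f_i/71:
  p = 9/71 = 0.126761: log2(p) = -2.979822, -p*log2(p) = 0.377724
  p = 20/71 = 0.281690: log2(p) = -1.827819, -p*log2(p) = 0.514879
  p = 10/71 = 0.140845: log2(p) = -2.827819, -p*log2(p) = 0.398284
  p = 4/71 = 0.056338: log2(p) = -4.149747, -p*log2(p) = 0.233789
  p = 12/71 = 0.169014: log2(p) = -2.564785, -p*log2(p) = 0.433485
  p = 16/71 = 0.225352: log2(p) = -2.149747, -p*log2(p) = 0.484450
H = 0.377724 + 0.514879 + 0.398284 + 0.233789 + 0.433485 + 0.484450 = 2.442611

H = 2.4426 bits/symbol


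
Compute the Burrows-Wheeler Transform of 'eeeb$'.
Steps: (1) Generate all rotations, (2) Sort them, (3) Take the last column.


Rotations (sorted):
  0: $eeeb -> last char: b
  1: b$eee -> last char: e
  2: eb$ee -> last char: e
  3: eeb$e -> last char: e
  4: eeeb$ -> last char: $


BWT = beee$


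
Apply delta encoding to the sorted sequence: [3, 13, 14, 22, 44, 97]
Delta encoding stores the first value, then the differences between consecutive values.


First value: 3
Deltas:
  13 - 3 = 10
  14 - 13 = 1
  22 - 14 = 8
  44 - 22 = 22
  97 - 44 = 53


Delta encoded: [3, 10, 1, 8, 22, 53]


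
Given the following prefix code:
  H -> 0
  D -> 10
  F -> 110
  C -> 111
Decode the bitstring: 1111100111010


Decoding step by step:
Bits 111 -> C
Bits 110 -> F
Bits 0 -> H
Bits 111 -> C
Bits 0 -> H
Bits 10 -> D


Decoded message: CFHCHD


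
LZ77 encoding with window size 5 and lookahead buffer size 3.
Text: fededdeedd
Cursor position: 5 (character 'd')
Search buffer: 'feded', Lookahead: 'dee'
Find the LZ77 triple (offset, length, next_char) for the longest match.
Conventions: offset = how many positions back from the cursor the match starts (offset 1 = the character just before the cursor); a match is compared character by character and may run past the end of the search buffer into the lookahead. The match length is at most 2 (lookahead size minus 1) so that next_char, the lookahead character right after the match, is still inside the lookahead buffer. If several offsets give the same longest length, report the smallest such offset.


Try each offset into the search buffer:
  offset=1 (pos 4, char 'd'): match length 1
  offset=2 (pos 3, char 'e'): match length 0
  offset=3 (pos 2, char 'd'): match length 2
  offset=4 (pos 1, char 'e'): match length 0
  offset=5 (pos 0, char 'f'): match length 0
Longest match has length 2 at offset 3.
next_char = character at position 5 + 2 = 7 -> 'e'

Best match: offset=3, length=2 (matching 'de' starting at position 2)
LZ77 triple: (3, 2, 'e')


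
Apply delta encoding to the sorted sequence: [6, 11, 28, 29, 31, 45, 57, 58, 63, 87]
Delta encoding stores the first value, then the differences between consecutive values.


First value: 6
Deltas:
  11 - 6 = 5
  28 - 11 = 17
  29 - 28 = 1
  31 - 29 = 2
  45 - 31 = 14
  57 - 45 = 12
  58 - 57 = 1
  63 - 58 = 5
  87 - 63 = 24


Delta encoded: [6, 5, 17, 1, 2, 14, 12, 1, 5, 24]


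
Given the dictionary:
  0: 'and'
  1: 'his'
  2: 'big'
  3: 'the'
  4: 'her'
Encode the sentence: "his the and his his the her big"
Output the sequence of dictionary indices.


Look up each word in the dictionary:
  'his' -> 1
  'the' -> 3
  'and' -> 0
  'his' -> 1
  'his' -> 1
  'the' -> 3
  'her' -> 4
  'big' -> 2

Encoded: [1, 3, 0, 1, 1, 3, 4, 2]


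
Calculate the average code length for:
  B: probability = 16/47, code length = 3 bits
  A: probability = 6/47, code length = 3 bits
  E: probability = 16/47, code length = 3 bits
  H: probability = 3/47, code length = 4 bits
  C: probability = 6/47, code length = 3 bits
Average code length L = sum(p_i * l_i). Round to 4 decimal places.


Weighted contributions p_i * l_i:
  B: (16/47) * 3 = 48/47
  A: (6/47) * 3 = 18/47
  E: (16/47) * 3 = 48/47
  H: (3/47) * 4 = 12/47
  C: (6/47) * 3 = 18/47
Sum = (48 + 18 + 48 + 12 + 18)/47 = 144/47

L = 144/47 = 3.0638 bits/symbol


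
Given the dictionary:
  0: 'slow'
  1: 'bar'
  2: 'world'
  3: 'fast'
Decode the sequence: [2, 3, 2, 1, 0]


Look up each index in the dictionary:
  2 -> 'world'
  3 -> 'fast'
  2 -> 'world'
  1 -> 'bar'
  0 -> 'slow'

Decoded: "world fast world bar slow"


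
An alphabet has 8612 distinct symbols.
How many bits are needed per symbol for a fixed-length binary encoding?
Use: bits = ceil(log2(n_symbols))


log2(8612) = 13.0721
Bracket: 2^13 = 8192 < 8612 <= 2^14 = 16384
So ceil(log2(8612)) = 14

bits = ceil(log2(8612)) = ceil(13.0721) = 14 bits


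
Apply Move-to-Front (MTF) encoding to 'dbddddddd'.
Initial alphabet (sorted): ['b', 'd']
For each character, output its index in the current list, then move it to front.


MTF encoding:
'd': index 1 in ['b', 'd'] -> ['d', 'b']
'b': index 1 in ['d', 'b'] -> ['b', 'd']
'd': index 1 in ['b', 'd'] -> ['d', 'b']
'd': index 0 in ['d', 'b'] -> ['d', 'b']
'd': index 0 in ['d', 'b'] -> ['d', 'b']
'd': index 0 in ['d', 'b'] -> ['d', 'b']
'd': index 0 in ['d', 'b'] -> ['d', 'b']
'd': index 0 in ['d', 'b'] -> ['d', 'b']
'd': index 0 in ['d', 'b'] -> ['d', 'b']


Output: [1, 1, 1, 0, 0, 0, 0, 0, 0]


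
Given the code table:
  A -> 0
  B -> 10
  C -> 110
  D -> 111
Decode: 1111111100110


Decoding:
111 -> D
111 -> D
110 -> C
0 -> A
110 -> C


Result: DDCAC


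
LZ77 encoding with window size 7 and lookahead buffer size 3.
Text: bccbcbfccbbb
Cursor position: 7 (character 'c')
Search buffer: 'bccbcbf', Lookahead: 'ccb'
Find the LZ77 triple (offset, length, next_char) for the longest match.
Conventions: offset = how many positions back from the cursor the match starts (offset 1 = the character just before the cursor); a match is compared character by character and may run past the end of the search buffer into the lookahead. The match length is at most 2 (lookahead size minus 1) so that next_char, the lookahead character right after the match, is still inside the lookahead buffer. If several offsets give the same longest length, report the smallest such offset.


Try each offset into the search buffer:
  offset=1 (pos 6, char 'f'): match length 0
  offset=2 (pos 5, char 'b'): match length 0
  offset=3 (pos 4, char 'c'): match length 1
  offset=4 (pos 3, char 'b'): match length 0
  offset=5 (pos 2, char 'c'): match length 1
  offset=6 (pos 1, char 'c'): match length 2
  offset=7 (pos 0, char 'b'): match length 0
Longest match has length 2 at offset 6.
next_char = character at position 7 + 2 = 9 -> 'b'

Best match: offset=6, length=2 (matching 'cc' starting at position 1)
LZ77 triple: (6, 2, 'b')


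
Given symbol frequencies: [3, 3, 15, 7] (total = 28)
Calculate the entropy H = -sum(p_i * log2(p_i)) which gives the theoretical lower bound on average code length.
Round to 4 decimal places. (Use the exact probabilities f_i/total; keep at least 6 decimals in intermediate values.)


Per-symbol terms -p_i * log2(p_i) with p_i = f_i/28:
  p = 3/28 = 0.107143: log2(p) = -3.222392, -p*log2(p) = 0.345256
  p = 3/28 = 0.107143: log2(p) = -3.222392, -p*log2(p) = 0.345256
  p = 15/28 = 0.535714: log2(p) = -0.900464, -p*log2(p) = 0.482392
  p = 7/28 = 0.250000: log2(p) = -2.000000, -p*log2(p) = 0.500000
H = 0.345256 + 0.345256 + 0.482392 + 0.500000 = 1.672904

H = 1.6729 bits/symbol


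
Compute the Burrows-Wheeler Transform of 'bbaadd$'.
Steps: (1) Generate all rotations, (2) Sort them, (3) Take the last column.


Rotations (sorted):
  0: $bbaadd -> last char: d
  1: aadd$bb -> last char: b
  2: add$bba -> last char: a
  3: baadd$b -> last char: b
  4: bbaadd$ -> last char: $
  5: d$bbaad -> last char: d
  6: dd$bbaa -> last char: a


BWT = dbab$da


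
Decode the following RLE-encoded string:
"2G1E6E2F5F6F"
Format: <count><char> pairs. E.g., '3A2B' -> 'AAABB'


Expanding each <count><char> pair:
  2G -> 'GG'
  1E -> 'E'
  6E -> 'EEEEEE'
  2F -> 'FF'
  5F -> 'FFFFF'
  6F -> 'FFFFFF'

Decoded = GGEEEEEEEFFFFFFFFFFFFF


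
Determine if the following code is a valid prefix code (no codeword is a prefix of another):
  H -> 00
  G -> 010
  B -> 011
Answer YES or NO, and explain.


Checking each pair (does one codeword prefix another?):
  H='00' vs G='010': no prefix
  H='00' vs B='011': no prefix
  G='010' vs H='00': no prefix
  G='010' vs B='011': no prefix
  B='011' vs H='00': no prefix
  B='011' vs G='010': no prefix
No violation found over all pairs.

YES -- this is a valid prefix code. No codeword is a prefix of any other codeword.


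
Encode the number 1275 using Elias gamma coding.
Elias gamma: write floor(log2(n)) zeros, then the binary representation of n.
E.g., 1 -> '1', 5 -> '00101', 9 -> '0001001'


num_bits = floor(log2(1275)) + 1 = 11
leading_zeros = num_bits - 1 = 10
binary(1275) = 10011111011

Elias gamma(1275) = '0000000000' + '10011111011' = 000000000010011111011 (21 bits)


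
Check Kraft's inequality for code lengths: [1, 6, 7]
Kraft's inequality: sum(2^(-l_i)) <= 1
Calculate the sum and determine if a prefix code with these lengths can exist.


Sum = 2^(-1) + 2^(-6) + 2^(-7)
    = 0.5 + 0.015625 + 0.0078125
    = 67/128 = 0.5234375
Since 0.5234375 <= 1, Kraft's inequality IS satisfied.
A prefix code with these lengths CAN exist.

Kraft sum = 0.5234375. Satisfied.


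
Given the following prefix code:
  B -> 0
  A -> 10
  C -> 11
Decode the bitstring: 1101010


Decoding step by step:
Bits 11 -> C
Bits 0 -> B
Bits 10 -> A
Bits 10 -> A


Decoded message: CBAA


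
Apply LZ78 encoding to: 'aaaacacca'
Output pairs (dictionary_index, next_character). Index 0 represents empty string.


LZ78 encoding steps:
Dictionary: {0: ''}
Step 1: w='' (idx 0), next='a' -> output (0, 'a'), add 'a' as idx 1
Step 2: w='a' (idx 1), next='a' -> output (1, 'a'), add 'aa' as idx 2
Step 3: w='a' (idx 1), next='c' -> output (1, 'c'), add 'ac' as idx 3
Step 4: w='ac' (idx 3), next='c' -> output (3, 'c'), add 'acc' as idx 4
Step 5: w='a' (idx 1), end of input -> output (1, '')


Encoded: [(0, 'a'), (1, 'a'), (1, 'c'), (3, 'c'), (1, '')]


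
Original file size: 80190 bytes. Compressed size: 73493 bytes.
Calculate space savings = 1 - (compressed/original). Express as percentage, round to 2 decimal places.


ratio = compressed/original = 73493/80190 = 0.916486
savings = 1 - ratio = 1 - 0.916486 = 0.083514
as a percentage: 0.083514 * 100 = 8.35%

Space savings = 1 - 73493/80190 = 8.35%


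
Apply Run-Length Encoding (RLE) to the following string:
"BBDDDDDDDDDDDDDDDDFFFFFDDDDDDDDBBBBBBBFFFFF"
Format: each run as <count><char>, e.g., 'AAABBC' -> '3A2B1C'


Scanning runs left to right:
  i=0: run of 'B' x 2 -> '2B'
  i=2: run of 'D' x 16 -> '16D'
  i=18: run of 'F' x 5 -> '5F'
  i=23: run of 'D' x 8 -> '8D'
  i=31: run of 'B' x 7 -> '7B'
  i=38: run of 'F' x 5 -> '5F'

RLE = 2B16D5F8D7B5F


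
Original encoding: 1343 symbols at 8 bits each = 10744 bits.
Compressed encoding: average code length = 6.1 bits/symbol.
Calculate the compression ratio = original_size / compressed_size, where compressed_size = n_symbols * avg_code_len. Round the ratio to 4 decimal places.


original_size = n_symbols * orig_bits = 1343 * 8 = 10744 bits
compressed_size = n_symbols * avg_code_len = 1343 * 6.1 = 8192.3 bits
ratio = original_size / compressed_size = 10744 / 8192.3 = 1.3115

Compression ratio = 1.3115


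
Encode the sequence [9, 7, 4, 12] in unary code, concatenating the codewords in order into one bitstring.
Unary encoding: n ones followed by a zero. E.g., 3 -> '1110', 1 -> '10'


Encode each number as n ones followed by a terminating 0:
  9 -> 1111111110 (10 bits)
  7 -> 11111110 (8 bits)
  4 -> 11110 (5 bits)
  12 -> 1111111111110 (13 bits)
Total length = 10 + 8 + 5 + 13 = 36 bits.

Unary([9, 7, 4, 12]) = 111111111011111110111101111111111110 (36 bits)


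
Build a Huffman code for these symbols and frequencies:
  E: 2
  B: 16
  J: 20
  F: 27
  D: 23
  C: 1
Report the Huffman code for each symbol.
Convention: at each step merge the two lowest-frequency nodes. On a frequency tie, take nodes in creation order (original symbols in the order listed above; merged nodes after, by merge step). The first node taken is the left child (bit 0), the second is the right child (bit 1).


Huffman tree construction:
Step 1: Merge C(1) + E(2) = 3
Step 2: Merge (C+E)(3) + B(16) = 19
Step 3: Merge ((C+E)+B)(19) + J(20) = 39
Step 4: Merge D(23) + F(27) = 50
Step 5: Merge (((C+E)+B)+J)(39) + (D+F)(50) = 89
Read each symbol's code off the tree from the root (left child = 0, right child = 1).

Codes:
  E: 0001 (length 4)
  B: 001 (length 3)
  J: 01 (length 2)
  F: 11 (length 2)
  D: 10 (length 2)
  C: 0000 (length 4)
Average code length: 200/89 = 2.2472 bits/symbol


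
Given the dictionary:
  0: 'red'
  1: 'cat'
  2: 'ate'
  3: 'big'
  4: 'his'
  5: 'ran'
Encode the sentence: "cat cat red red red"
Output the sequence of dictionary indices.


Look up each word in the dictionary:
  'cat' -> 1
  'cat' -> 1
  'red' -> 0
  'red' -> 0
  'red' -> 0

Encoded: [1, 1, 0, 0, 0]


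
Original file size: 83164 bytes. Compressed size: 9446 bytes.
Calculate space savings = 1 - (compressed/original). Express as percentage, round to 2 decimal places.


ratio = compressed/original = 9446/83164 = 0.113583
savings = 1 - ratio = 1 - 0.113583 = 0.886417
as a percentage: 0.886417 * 100 = 88.64%

Space savings = 1 - 9446/83164 = 88.64%


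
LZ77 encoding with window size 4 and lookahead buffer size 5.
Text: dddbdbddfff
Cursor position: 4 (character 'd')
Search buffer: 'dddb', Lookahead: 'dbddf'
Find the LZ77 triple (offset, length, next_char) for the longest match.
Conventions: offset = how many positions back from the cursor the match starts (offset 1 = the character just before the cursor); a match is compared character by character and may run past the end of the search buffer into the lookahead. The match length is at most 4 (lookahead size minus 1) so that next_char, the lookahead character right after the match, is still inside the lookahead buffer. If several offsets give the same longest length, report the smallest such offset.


Try each offset into the search buffer:
  offset=1 (pos 3, char 'b'): match length 0
  offset=2 (pos 2, char 'd'): match length 3
  offset=3 (pos 1, char 'd'): match length 1
  offset=4 (pos 0, char 'd'): match length 1
Longest match has length 3 at offset 2.
next_char = character at position 4 + 3 = 7 -> 'd'

Best match: offset=2, length=3 (matching 'dbd' starting at position 2)
LZ77 triple: (2, 3, 'd')


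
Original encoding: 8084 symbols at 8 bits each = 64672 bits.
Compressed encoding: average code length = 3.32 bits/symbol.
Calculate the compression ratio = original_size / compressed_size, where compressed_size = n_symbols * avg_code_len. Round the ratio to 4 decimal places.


original_size = n_symbols * orig_bits = 8084 * 8 = 64672 bits
compressed_size = n_symbols * avg_code_len = 8084 * 3.32 = 26838.88 bits
ratio = original_size / compressed_size = 64672 / 26838.88 = 2.4096

Compression ratio = 2.4096


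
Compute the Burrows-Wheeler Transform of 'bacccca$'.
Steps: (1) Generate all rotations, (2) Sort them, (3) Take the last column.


Rotations (sorted):
  0: $bacccca -> last char: a
  1: a$bacccc -> last char: c
  2: acccca$b -> last char: b
  3: bacccca$ -> last char: $
  4: ca$baccc -> last char: c
  5: cca$bacc -> last char: c
  6: ccca$bac -> last char: c
  7: cccca$ba -> last char: a


BWT = acb$ccca


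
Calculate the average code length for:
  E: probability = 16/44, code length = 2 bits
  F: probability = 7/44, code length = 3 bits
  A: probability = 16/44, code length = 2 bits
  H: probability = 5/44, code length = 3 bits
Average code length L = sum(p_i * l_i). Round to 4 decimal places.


Weighted contributions p_i * l_i:
  E: (16/44) * 2 = 32/44
  F: (7/44) * 3 = 21/44
  A: (16/44) * 2 = 32/44
  H: (5/44) * 3 = 15/44
Sum = (32 + 21 + 32 + 15)/44 = 100/44

L = 100/44 = 2.2727 bits/symbol


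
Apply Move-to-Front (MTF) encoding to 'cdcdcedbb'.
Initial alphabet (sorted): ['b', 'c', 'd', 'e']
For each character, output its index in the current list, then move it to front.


MTF encoding:
'c': index 1 in ['b', 'c', 'd', 'e'] -> ['c', 'b', 'd', 'e']
'd': index 2 in ['c', 'b', 'd', 'e'] -> ['d', 'c', 'b', 'e']
'c': index 1 in ['d', 'c', 'b', 'e'] -> ['c', 'd', 'b', 'e']
'd': index 1 in ['c', 'd', 'b', 'e'] -> ['d', 'c', 'b', 'e']
'c': index 1 in ['d', 'c', 'b', 'e'] -> ['c', 'd', 'b', 'e']
'e': index 3 in ['c', 'd', 'b', 'e'] -> ['e', 'c', 'd', 'b']
'd': index 2 in ['e', 'c', 'd', 'b'] -> ['d', 'e', 'c', 'b']
'b': index 3 in ['d', 'e', 'c', 'b'] -> ['b', 'd', 'e', 'c']
'b': index 0 in ['b', 'd', 'e', 'c'] -> ['b', 'd', 'e', 'c']


Output: [1, 2, 1, 1, 1, 3, 2, 3, 0]


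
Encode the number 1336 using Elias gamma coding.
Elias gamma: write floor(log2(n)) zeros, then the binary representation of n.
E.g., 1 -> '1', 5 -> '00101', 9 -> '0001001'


num_bits = floor(log2(1336)) + 1 = 11
leading_zeros = num_bits - 1 = 10
binary(1336) = 10100111000

Elias gamma(1336) = '0000000000' + '10100111000' = 000000000010100111000 (21 bits)


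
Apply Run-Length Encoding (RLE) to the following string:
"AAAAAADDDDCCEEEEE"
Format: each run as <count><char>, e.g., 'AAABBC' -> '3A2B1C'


Scanning runs left to right:
  i=0: run of 'A' x 6 -> '6A'
  i=6: run of 'D' x 4 -> '4D'
  i=10: run of 'C' x 2 -> '2C'
  i=12: run of 'E' x 5 -> '5E'

RLE = 6A4D2C5E


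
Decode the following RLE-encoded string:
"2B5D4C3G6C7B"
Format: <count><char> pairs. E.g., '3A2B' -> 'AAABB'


Expanding each <count><char> pair:
  2B -> 'BB'
  5D -> 'DDDDD'
  4C -> 'CCCC'
  3G -> 'GGG'
  6C -> 'CCCCCC'
  7B -> 'BBBBBBB'

Decoded = BBDDDDDCCCCGGGCCCCCCBBBBBBB


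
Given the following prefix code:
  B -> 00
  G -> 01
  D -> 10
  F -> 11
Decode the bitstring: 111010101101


Decoding step by step:
Bits 11 -> F
Bits 10 -> D
Bits 10 -> D
Bits 10 -> D
Bits 11 -> F
Bits 01 -> G


Decoded message: FDDDFG


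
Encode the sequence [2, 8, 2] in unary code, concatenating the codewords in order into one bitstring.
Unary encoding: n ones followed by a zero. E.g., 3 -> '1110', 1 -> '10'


Encode each number as n ones followed by a terminating 0:
  2 -> 110 (3 bits)
  8 -> 111111110 (9 bits)
  2 -> 110 (3 bits)
Total length = 3 + 9 + 3 = 15 bits.

Unary([2, 8, 2]) = 110111111110110 (15 bits)


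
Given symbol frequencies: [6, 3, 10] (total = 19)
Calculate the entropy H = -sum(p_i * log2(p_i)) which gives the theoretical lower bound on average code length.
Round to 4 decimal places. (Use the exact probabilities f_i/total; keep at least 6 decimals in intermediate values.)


Per-symbol terms -p_i * log2(p_i) with p_i = f_i/19:
  p = 6/19 = 0.315789: log2(p) = -1.662965, -p*log2(p) = 0.525147
  p = 3/19 = 0.157895: log2(p) = -2.662965, -p*log2(p) = 0.420468
  p = 10/19 = 0.526316: log2(p) = -0.925999, -p*log2(p) = 0.487368
H = 0.525147 + 0.420468 + 0.487368 = 1.432983

H = 1.433 bits/symbol


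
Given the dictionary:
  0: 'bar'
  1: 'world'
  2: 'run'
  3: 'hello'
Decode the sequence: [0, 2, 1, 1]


Look up each index in the dictionary:
  0 -> 'bar'
  2 -> 'run'
  1 -> 'world'
  1 -> 'world'

Decoded: "bar run world world"


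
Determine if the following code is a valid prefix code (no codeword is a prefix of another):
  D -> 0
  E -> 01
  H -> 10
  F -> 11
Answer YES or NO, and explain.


Checking each pair (does one codeword prefix another?):
  D='0' vs E='01': prefix -- VIOLATION

NO -- this is NOT a valid prefix code. D (0) is a prefix of E (01).


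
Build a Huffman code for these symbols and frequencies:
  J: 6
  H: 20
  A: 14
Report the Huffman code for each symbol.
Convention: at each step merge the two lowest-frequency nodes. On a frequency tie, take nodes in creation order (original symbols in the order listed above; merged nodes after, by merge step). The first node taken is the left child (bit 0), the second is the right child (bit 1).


Huffman tree construction:
Step 1: Merge J(6) + A(14) = 20
Step 2: Merge H(20) + (J+A)(20) = 40
Read each symbol's code off the tree from the root (left child = 0, right child = 1).

Codes:
  J: 10 (length 2)
  H: 0 (length 1)
  A: 11 (length 2)
Average code length: 60/40 = 1.5000 bits/symbol


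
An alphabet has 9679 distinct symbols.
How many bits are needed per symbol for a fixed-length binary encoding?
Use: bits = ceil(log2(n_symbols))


log2(9679) = 13.2406
Bracket: 2^13 = 8192 < 9679 <= 2^14 = 16384
So ceil(log2(9679)) = 14

bits = ceil(log2(9679)) = ceil(13.2406) = 14 bits


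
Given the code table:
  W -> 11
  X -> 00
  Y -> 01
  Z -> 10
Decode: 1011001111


Decoding:
10 -> Z
11 -> W
00 -> X
11 -> W
11 -> W


Result: ZWXWW


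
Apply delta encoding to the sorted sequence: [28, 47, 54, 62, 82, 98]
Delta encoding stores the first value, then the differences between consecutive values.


First value: 28
Deltas:
  47 - 28 = 19
  54 - 47 = 7
  62 - 54 = 8
  82 - 62 = 20
  98 - 82 = 16


Delta encoded: [28, 19, 7, 8, 20, 16]


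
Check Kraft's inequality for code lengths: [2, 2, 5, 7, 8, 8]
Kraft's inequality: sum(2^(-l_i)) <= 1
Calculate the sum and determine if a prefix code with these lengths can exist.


Sum = 2^(-2) + 2^(-2) + 2^(-5) + 2^(-7) + 2^(-8) + 2^(-8)
    = 0.25 + 0.25 + 0.03125 + 0.0078125 + 0.00390625 + 0.00390625
    = 140/256 = 0.546875
Since 0.546875 <= 1, Kraft's inequality IS satisfied.
A prefix code with these lengths CAN exist.

Kraft sum = 0.546875. Satisfied.


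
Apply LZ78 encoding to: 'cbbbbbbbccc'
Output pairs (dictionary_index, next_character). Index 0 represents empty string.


LZ78 encoding steps:
Dictionary: {0: ''}
Step 1: w='' (idx 0), next='c' -> output (0, 'c'), add 'c' as idx 1
Step 2: w='' (idx 0), next='b' -> output (0, 'b'), add 'b' as idx 2
Step 3: w='b' (idx 2), next='b' -> output (2, 'b'), add 'bb' as idx 3
Step 4: w='bb' (idx 3), next='b' -> output (3, 'b'), add 'bbb' as idx 4
Step 5: w='b' (idx 2), next='c' -> output (2, 'c'), add 'bc' as idx 5
Step 6: w='c' (idx 1), next='c' -> output (1, 'c'), add 'cc' as idx 6


Encoded: [(0, 'c'), (0, 'b'), (2, 'b'), (3, 'b'), (2, 'c'), (1, 'c')]


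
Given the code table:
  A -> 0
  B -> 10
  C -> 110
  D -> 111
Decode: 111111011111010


Decoding:
111 -> D
111 -> D
0 -> A
111 -> D
110 -> C
10 -> B


Result: DDADCB


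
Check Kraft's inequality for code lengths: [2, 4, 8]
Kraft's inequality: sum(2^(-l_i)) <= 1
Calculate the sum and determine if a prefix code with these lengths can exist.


Sum = 2^(-2) + 2^(-4) + 2^(-8)
    = 0.25 + 0.0625 + 0.00390625
    = 81/256 = 0.31640625
Since 0.31640625 <= 1, Kraft's inequality IS satisfied.
A prefix code with these lengths CAN exist.

Kraft sum = 0.31640625. Satisfied.


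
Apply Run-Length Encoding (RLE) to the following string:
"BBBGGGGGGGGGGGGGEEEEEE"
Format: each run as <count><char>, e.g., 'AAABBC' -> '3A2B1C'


Scanning runs left to right:
  i=0: run of 'B' x 3 -> '3B'
  i=3: run of 'G' x 13 -> '13G'
  i=16: run of 'E' x 6 -> '6E'

RLE = 3B13G6E


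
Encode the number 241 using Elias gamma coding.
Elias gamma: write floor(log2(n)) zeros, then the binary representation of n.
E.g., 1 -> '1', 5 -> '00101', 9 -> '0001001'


num_bits = floor(log2(241)) + 1 = 8
leading_zeros = num_bits - 1 = 7
binary(241) = 11110001

Elias gamma(241) = '0000000' + '11110001' = 000000011110001 (15 bits)


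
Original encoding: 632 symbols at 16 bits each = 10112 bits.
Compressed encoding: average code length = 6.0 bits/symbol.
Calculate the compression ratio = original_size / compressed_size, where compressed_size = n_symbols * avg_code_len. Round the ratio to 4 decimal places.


original_size = n_symbols * orig_bits = 632 * 16 = 10112 bits
compressed_size = n_symbols * avg_code_len = 632 * 6.0 = 3792.0 bits
ratio = original_size / compressed_size = 10112 / 3792.0 = 2.6667

Compression ratio = 2.6667
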